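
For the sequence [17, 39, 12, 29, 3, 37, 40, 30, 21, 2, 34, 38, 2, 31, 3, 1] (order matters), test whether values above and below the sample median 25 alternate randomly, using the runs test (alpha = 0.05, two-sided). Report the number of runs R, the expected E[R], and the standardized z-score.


Step 1: Compute median = 25; label A = above, B = below.
Labels in order: BABABAAABBAABABB  (n_A = 8, n_B = 8)
Step 2: Count runs R = 11.
Step 3: Under H0 (random ordering), E[R] = 2*n_A*n_B/(n_A+n_B) + 1 = 2*8*8/16 + 1 = 9.0000.
        Var[R] = 2*n_A*n_B*(2*n_A*n_B - n_A - n_B) / ((n_A+n_B)^2 * (n_A+n_B-1)) = 14336/3840 = 3.7333.
        SD[R] = 1.9322.
Step 4: Continuity-corrected z = (R - 0.5 - E[R]) / SD[R] = (11 - 0.5 - 9.0000) / 1.9322 = 0.7763.
Step 5: Two-sided p-value via normal approximation = 2*(1 - Phi(|z|)) = 0.437558.
Step 6: alpha = 0.05. fail to reject H0.

R = 11, z = 0.7763, p = 0.437558, fail to reject H0.


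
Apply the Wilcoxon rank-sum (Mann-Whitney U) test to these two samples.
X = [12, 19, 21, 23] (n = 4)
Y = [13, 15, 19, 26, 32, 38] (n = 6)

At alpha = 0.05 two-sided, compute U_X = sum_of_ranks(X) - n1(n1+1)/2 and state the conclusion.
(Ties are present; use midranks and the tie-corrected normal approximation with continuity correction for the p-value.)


Step 1: Combine and sort all 10 observations; assign midranks.
sorted (value, group): (12,X), (13,Y), (15,Y), (19,X), (19,Y), (21,X), (23,X), (26,Y), (32,Y), (38,Y)
ranks: 12->1, 13->2, 15->3, 19->4.5, 19->4.5, 21->6, 23->7, 26->8, 32->9, 38->10
Step 2: Rank sum for X: R1 = 1 + 4.5 + 6 + 7 = 18.5.
Step 3: U_X = R1 - n1(n1+1)/2 = 18.5 - 4*5/2 = 18.5 - 10 = 8.5.
       U_Y = n1*n2 - U_X = 24 - 8.5 = 15.5.
Step 4: Ties are present, so use the tie-corrected normal approximation (with continuity correction) for the p-value.
Step 5: p-value = 0.521166; compare to alpha = 0.05. fail to reject H0.

U_X = 8.5, p = 0.521166, fail to reject H0 at alpha = 0.05.


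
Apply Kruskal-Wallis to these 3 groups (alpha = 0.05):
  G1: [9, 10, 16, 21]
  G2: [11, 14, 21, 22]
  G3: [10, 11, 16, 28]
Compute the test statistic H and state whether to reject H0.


Step 1: Combine all N = 12 observations and assign midranks.
sorted (value, group, rank): (9,G1,1), (10,G1,2.5), (10,G3,2.5), (11,G2,4.5), (11,G3,4.5), (14,G2,6), (16,G1,7.5), (16,G3,7.5), (21,G1,9.5), (21,G2,9.5), (22,G2,11), (28,G3,12)
Step 2: Sum ranks within each group.
R_1 = 20.5 (n_1 = 4)
R_2 = 31 (n_2 = 4)
R_3 = 26.5 (n_3 = 4)
Step 3: H = 12/(N(N+1)) * sum(R_i^2/n_i) - 3(N+1)
     = 12/(12*13) * (20.5^2/4 + 31^2/4 + 26.5^2/4) - 3*13
     = 0.076923 * 520.875 - 39
     = 1.067308.
Step 4: Ties present; correction factor C = 1 - 24/(12^3 - 12) = 0.986014. Corrected H = 1.067308 / 0.986014 = 1.082447.
Step 5: Under H0, H ~ chi^2(2); p-value = 0.582036.
Step 6: alpha = 0.05. fail to reject H0.

H = 1.0824, df = 2, p = 0.582036, fail to reject H0.


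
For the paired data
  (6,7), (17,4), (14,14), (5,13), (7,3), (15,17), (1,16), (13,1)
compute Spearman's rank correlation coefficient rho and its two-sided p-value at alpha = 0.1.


Step 1: Rank x and y separately (midranks; no ties here).
rank(x): 6->3, 17->8, 14->6, 5->2, 7->4, 15->7, 1->1, 13->5
rank(y): 7->4, 4->3, 14->6, 13->5, 3->2, 17->8, 16->7, 1->1
Step 2: d_i = R_x(i) - R_y(i); compute d_i^2.
  (3-4)^2=1, (8-3)^2=25, (6-6)^2=0, (2-5)^2=9, (4-2)^2=4, (7-8)^2=1, (1-7)^2=36, (5-1)^2=16
sum(d^2) = 92.
Step 3: rho = 1 - 6*92 / (8*(8^2 - 1)) = 1 - 552/504 = -0.095238.
Step 4: Under H0, t = rho * sqrt((n-2)/(1-rho^2)) = -0.2343 ~ t(6).
Step 5: Two-sided p-value from the t-distribution with 6 df = 0.822505.
Step 6: alpha = 0.1. fail to reject H0.

rho = -0.0952, p = 0.822505, fail to reject H0 at alpha = 0.1.


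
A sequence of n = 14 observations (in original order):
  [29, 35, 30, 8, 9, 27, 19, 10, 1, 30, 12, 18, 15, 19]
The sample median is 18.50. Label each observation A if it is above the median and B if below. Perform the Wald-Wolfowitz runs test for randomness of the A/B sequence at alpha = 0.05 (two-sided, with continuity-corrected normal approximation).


Step 1: Compute median = 18.50; label A = above, B = below.
Labels in order: AAABBAABBABBBA  (n_A = 7, n_B = 7)
Step 2: Count runs R = 7.
Step 3: Under H0 (random ordering), E[R] = 2*n_A*n_B/(n_A+n_B) + 1 = 2*7*7/14 + 1 = 8.0000.
        Var[R] = 2*n_A*n_B*(2*n_A*n_B - n_A - n_B) / ((n_A+n_B)^2 * (n_A+n_B-1)) = 8232/2548 = 3.2308.
        SD[R] = 1.7974.
Step 4: Continuity-corrected z = (R + 0.5 - E[R]) / SD[R] = (7 + 0.5 - 8.0000) / 1.7974 = -0.2782.
Step 5: Two-sided p-value via normal approximation = 2*(1 - Phi(|z|)) = 0.780879.
Step 6: alpha = 0.05. fail to reject H0.

R = 7, z = -0.2782, p = 0.780879, fail to reject H0.


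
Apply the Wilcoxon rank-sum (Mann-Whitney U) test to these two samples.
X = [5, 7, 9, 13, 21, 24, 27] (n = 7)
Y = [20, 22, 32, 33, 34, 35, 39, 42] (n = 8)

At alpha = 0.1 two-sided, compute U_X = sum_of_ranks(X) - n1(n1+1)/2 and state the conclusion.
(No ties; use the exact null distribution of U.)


Step 1: Combine and sort all 15 observations; assign midranks.
sorted (value, group): (5,X), (7,X), (9,X), (13,X), (20,Y), (21,X), (22,Y), (24,X), (27,X), (32,Y), (33,Y), (34,Y), (35,Y), (39,Y), (42,Y)
ranks: 5->1, 7->2, 9->3, 13->4, 20->5, 21->6, 22->7, 24->8, 27->9, 32->10, 33->11, 34->12, 35->13, 39->14, 42->15
Step 2: Rank sum for X: R1 = 1 + 2 + 3 + 4 + 6 + 8 + 9 = 33.
Step 3: U_X = R1 - n1(n1+1)/2 = 33 - 7*8/2 = 33 - 28 = 5.
       U_Y = n1*n2 - U_X = 56 - 5 = 51.
Step 4: No ties, so the exact null distribution of U (based on enumerating the C(15,7) = 6435 equally likely rank assignments) gives the two-sided p-value.
Step 5: p-value = 0.005905; compare to alpha = 0.1. reject H0.

U_X = 5, p = 0.005905, reject H0 at alpha = 0.1.


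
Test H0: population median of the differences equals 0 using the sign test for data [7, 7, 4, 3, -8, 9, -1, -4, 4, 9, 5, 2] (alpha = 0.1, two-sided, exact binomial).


Step 1: Discard zero differences. Original n = 12; n_eff = number of nonzero differences = 12.
Nonzero differences (with sign): +7, +7, +4, +3, -8, +9, -1, -4, +4, +9, +5, +2
Step 2: Count signs: positive = 9, negative = 3.
Step 3: Under H0: P(positive) = 0.5, so the number of positives S ~ Bin(12, 0.5).
Step 4: Two-sided exact p-value = sum of Bin(12,0.5) probabilities at or below the observed probability = 0.145996.
Step 5: alpha = 0.1. fail to reject H0.

n_eff = 12, pos = 9, neg = 3, p = 0.145996, fail to reject H0.


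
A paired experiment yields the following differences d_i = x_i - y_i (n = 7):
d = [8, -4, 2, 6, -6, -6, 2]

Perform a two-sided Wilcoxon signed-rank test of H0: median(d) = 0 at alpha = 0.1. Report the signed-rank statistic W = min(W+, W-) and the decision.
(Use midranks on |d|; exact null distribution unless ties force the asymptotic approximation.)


Step 1: Drop any zero differences (none here) and take |d_i|.
|d| = [8, 4, 2, 6, 6, 6, 2]
Step 2: Midrank |d_i| (ties get averaged ranks).
ranks: |8|->7, |4|->3, |2|->1.5, |6|->5, |6|->5, |6|->5, |2|->1.5
Step 3: Attach original signs; sum ranks with positive sign and with negative sign.
W+ = 7 + 1.5 + 5 + 1.5 = 15
W- = 3 + 5 + 5 = 13
(Check: W+ + W- = 28 should equal n(n+1)/2 = 28.)
Step 4: Test statistic W = min(W+, W-) = 13.
Step 5: Ties in |d|, so use the tie-corrected normal approximation.
        E[W] = n(n+1)/4 = 7*8/4 = 14.
        Tie groups: |d|=2 (t=2), |d|=6 (t=3); sum(t^3 - t) = 30.
        Var[W] = n(n+1)(2n+1)/24 - sum(t^3-t)/48 = 840/24 - 30/48 = 34.375.
        z = (W - E[W]) / sqrt(Var[W]) = (13 - 14) / 5.8630 = -0.1706.
        Two-sided p = 2*Phi(z) = 0.864569.
Step 6: alpha = 0.1. fail to reject H0.

W+ = 15, W- = 13, W = min = 13, p = 0.864569, fail to reject H0.


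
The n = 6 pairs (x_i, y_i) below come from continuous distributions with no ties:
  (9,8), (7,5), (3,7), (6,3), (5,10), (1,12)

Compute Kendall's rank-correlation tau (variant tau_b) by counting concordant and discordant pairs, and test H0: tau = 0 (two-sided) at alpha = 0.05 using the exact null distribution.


Step 1: Enumerate the 15 unordered pairs (i,j) with i<j and classify each by sign(x_j-x_i) * sign(y_j-y_i).
  (1,2):dx=-2,dy=-3->C; (1,3):dx=-6,dy=-1->C; (1,4):dx=-3,dy=-5->C; (1,5):dx=-4,dy=+2->D
  (1,6):dx=-8,dy=+4->D; (2,3):dx=-4,dy=+2->D; (2,4):dx=-1,dy=-2->C; (2,5):dx=-2,dy=+5->D
  (2,6):dx=-6,dy=+7->D; (3,4):dx=+3,dy=-4->D; (3,5):dx=+2,dy=+3->C; (3,6):dx=-2,dy=+5->D
  (4,5):dx=-1,dy=+7->D; (4,6):dx=-5,dy=+9->D; (5,6):dx=-4,dy=+2->D
Step 2: C = 5, D = 10, total pairs = 15.
Step 3: tau = (C - D)/(n(n-1)/2) = (5 - 10)/15 = -0.333333.
Step 4: Exact two-sided p-value (enumerate n! = 720 permutations of y under H0): p = 0.469444.
Step 5: alpha = 0.05. fail to reject H0.

tau_b = -0.3333 (C=5, D=10), p = 0.469444, fail to reject H0.


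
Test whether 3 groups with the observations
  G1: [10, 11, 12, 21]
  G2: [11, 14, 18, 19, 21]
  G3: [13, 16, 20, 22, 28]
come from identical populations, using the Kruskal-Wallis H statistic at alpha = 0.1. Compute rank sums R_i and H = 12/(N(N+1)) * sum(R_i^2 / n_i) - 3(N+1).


Step 1: Combine all N = 14 observations and assign midranks.
sorted (value, group, rank): (10,G1,1), (11,G1,2.5), (11,G2,2.5), (12,G1,4), (13,G3,5), (14,G2,6), (16,G3,7), (18,G2,8), (19,G2,9), (20,G3,10), (21,G1,11.5), (21,G2,11.5), (22,G3,13), (28,G3,14)
Step 2: Sum ranks within each group.
R_1 = 19 (n_1 = 4)
R_2 = 37 (n_2 = 5)
R_3 = 49 (n_3 = 5)
Step 3: H = 12/(N(N+1)) * sum(R_i^2/n_i) - 3(N+1)
     = 12/(14*15) * (19^2/4 + 37^2/5 + 49^2/5) - 3*15
     = 0.057143 * 844.25 - 45
     = 3.242857.
Step 4: Ties present; correction factor C = 1 - 12/(14^3 - 14) = 0.995604. Corrected H = 3.242857 / 0.995604 = 3.257174.
Step 5: Under H0, H ~ chi^2(2); p-value = 0.196207.
Step 6: alpha = 0.1. fail to reject H0.

H = 3.2572, df = 2, p = 0.196207, fail to reject H0.


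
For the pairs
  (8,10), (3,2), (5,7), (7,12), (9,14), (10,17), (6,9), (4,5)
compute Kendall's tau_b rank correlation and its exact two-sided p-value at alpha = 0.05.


Step 1: Enumerate the 28 unordered pairs (i,j) with i<j and classify each by sign(x_j-x_i) * sign(y_j-y_i).
  (1,2):dx=-5,dy=-8->C; (1,3):dx=-3,dy=-3->C; (1,4):dx=-1,dy=+2->D; (1,5):dx=+1,dy=+4->C
  (1,6):dx=+2,dy=+7->C; (1,7):dx=-2,dy=-1->C; (1,8):dx=-4,dy=-5->C; (2,3):dx=+2,dy=+5->C
  (2,4):dx=+4,dy=+10->C; (2,5):dx=+6,dy=+12->C; (2,6):dx=+7,dy=+15->C; (2,7):dx=+3,dy=+7->C
  (2,8):dx=+1,dy=+3->C; (3,4):dx=+2,dy=+5->C; (3,5):dx=+4,dy=+7->C; (3,6):dx=+5,dy=+10->C
  (3,7):dx=+1,dy=+2->C; (3,8):dx=-1,dy=-2->C; (4,5):dx=+2,dy=+2->C; (4,6):dx=+3,dy=+5->C
  (4,7):dx=-1,dy=-3->C; (4,8):dx=-3,dy=-7->C; (5,6):dx=+1,dy=+3->C; (5,7):dx=-3,dy=-5->C
  (5,8):dx=-5,dy=-9->C; (6,7):dx=-4,dy=-8->C; (6,8):dx=-6,dy=-12->C; (7,8):dx=-2,dy=-4->C
Step 2: C = 27, D = 1, total pairs = 28.
Step 3: tau = (C - D)/(n(n-1)/2) = (27 - 1)/28 = 0.928571.
Step 4: Exact two-sided p-value (enumerate n! = 40320 permutations of y under H0): p = 0.000397.
Step 5: alpha = 0.05. reject H0.

tau_b = 0.9286 (C=27, D=1), p = 0.000397, reject H0.


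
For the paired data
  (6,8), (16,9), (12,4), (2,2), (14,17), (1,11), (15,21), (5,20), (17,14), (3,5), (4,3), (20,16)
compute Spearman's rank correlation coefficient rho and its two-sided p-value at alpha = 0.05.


Step 1: Rank x and y separately (midranks; no ties here).
rank(x): 6->6, 16->10, 12->7, 2->2, 14->8, 1->1, 15->9, 5->5, 17->11, 3->3, 4->4, 20->12
rank(y): 8->5, 9->6, 4->3, 2->1, 17->10, 11->7, 21->12, 20->11, 14->8, 5->4, 3->2, 16->9
Step 2: d_i = R_x(i) - R_y(i); compute d_i^2.
  (6-5)^2=1, (10-6)^2=16, (7-3)^2=16, (2-1)^2=1, (8-10)^2=4, (1-7)^2=36, (9-12)^2=9, (5-11)^2=36, (11-8)^2=9, (3-4)^2=1, (4-2)^2=4, (12-9)^2=9
sum(d^2) = 142.
Step 3: rho = 1 - 6*142 / (12*(12^2 - 1)) = 1 - 852/1716 = 0.503497.
Step 4: Under H0, t = rho * sqrt((n-2)/(1-rho^2)) = 1.8428 ~ t(10).
Step 5: Two-sided p-value from the t-distribution with 10 df = 0.095157.
Step 6: alpha = 0.05. fail to reject H0.

rho = 0.5035, p = 0.095157, fail to reject H0 at alpha = 0.05.


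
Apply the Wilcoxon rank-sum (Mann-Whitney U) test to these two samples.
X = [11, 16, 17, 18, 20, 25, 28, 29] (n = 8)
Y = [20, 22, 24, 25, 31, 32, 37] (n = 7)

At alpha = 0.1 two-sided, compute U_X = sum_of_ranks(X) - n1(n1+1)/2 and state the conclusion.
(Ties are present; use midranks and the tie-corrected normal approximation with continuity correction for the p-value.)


Step 1: Combine and sort all 15 observations; assign midranks.
sorted (value, group): (11,X), (16,X), (17,X), (18,X), (20,X), (20,Y), (22,Y), (24,Y), (25,X), (25,Y), (28,X), (29,X), (31,Y), (32,Y), (37,Y)
ranks: 11->1, 16->2, 17->3, 18->4, 20->5.5, 20->5.5, 22->7, 24->8, 25->9.5, 25->9.5, 28->11, 29->12, 31->13, 32->14, 37->15
Step 2: Rank sum for X: R1 = 1 + 2 + 3 + 4 + 5.5 + 9.5 + 11 + 12 = 48.
Step 3: U_X = R1 - n1(n1+1)/2 = 48 - 8*9/2 = 48 - 36 = 12.
       U_Y = n1*n2 - U_X = 56 - 12 = 44.
Step 4: Ties are present, so use the tie-corrected normal approximation (with continuity correction) for the p-value.
Step 5: p-value = 0.072337; compare to alpha = 0.1. reject H0.

U_X = 12, p = 0.072337, reject H0 at alpha = 0.1.


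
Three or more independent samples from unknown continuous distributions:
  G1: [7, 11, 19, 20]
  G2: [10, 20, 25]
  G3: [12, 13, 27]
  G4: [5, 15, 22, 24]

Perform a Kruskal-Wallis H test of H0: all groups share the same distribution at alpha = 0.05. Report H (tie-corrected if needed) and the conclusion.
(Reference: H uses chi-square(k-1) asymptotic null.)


Step 1: Combine all N = 14 observations and assign midranks.
sorted (value, group, rank): (5,G4,1), (7,G1,2), (10,G2,3), (11,G1,4), (12,G3,5), (13,G3,6), (15,G4,7), (19,G1,8), (20,G1,9.5), (20,G2,9.5), (22,G4,11), (24,G4,12), (25,G2,13), (27,G3,14)
Step 2: Sum ranks within each group.
R_1 = 23.5 (n_1 = 4)
R_2 = 25.5 (n_2 = 3)
R_3 = 25 (n_3 = 3)
R_4 = 31 (n_4 = 4)
Step 3: H = 12/(N(N+1)) * sum(R_i^2/n_i) - 3(N+1)
     = 12/(14*15) * (23.5^2/4 + 25.5^2/3 + 25^2/3 + 31^2/4) - 3*15
     = 0.057143 * 803.396 - 45
     = 0.908333.
Step 4: Ties present; correction factor C = 1 - 6/(14^3 - 14) = 0.997802. Corrected H = 0.908333 / 0.997802 = 0.910334.
Step 5: Under H0, H ~ chi^2(3); p-value = 0.822933.
Step 6: alpha = 0.05. fail to reject H0.

H = 0.9103, df = 3, p = 0.822933, fail to reject H0.


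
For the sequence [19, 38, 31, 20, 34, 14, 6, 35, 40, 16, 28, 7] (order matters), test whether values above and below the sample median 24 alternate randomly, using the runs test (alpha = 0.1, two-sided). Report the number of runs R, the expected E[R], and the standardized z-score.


Step 1: Compute median = 24; label A = above, B = below.
Labels in order: BAABABBAABAB  (n_A = 6, n_B = 6)
Step 2: Count runs R = 9.
Step 3: Under H0 (random ordering), E[R] = 2*n_A*n_B/(n_A+n_B) + 1 = 2*6*6/12 + 1 = 7.0000.
        Var[R] = 2*n_A*n_B*(2*n_A*n_B - n_A - n_B) / ((n_A+n_B)^2 * (n_A+n_B-1)) = 4320/1584 = 2.7273.
        SD[R] = 1.6514.
Step 4: Continuity-corrected z = (R - 0.5 - E[R]) / SD[R] = (9 - 0.5 - 7.0000) / 1.6514 = 0.9083.
Step 5: Two-sided p-value via normal approximation = 2*(1 - Phi(|z|)) = 0.363722.
Step 6: alpha = 0.1. fail to reject H0.

R = 9, z = 0.9083, p = 0.363722, fail to reject H0.


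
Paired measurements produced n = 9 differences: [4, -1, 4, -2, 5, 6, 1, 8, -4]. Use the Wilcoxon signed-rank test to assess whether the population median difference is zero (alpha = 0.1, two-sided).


Step 1: Drop any zero differences (none here) and take |d_i|.
|d| = [4, 1, 4, 2, 5, 6, 1, 8, 4]
Step 2: Midrank |d_i| (ties get averaged ranks).
ranks: |4|->5, |1|->1.5, |4|->5, |2|->3, |5|->7, |6|->8, |1|->1.5, |8|->9, |4|->5
Step 3: Attach original signs; sum ranks with positive sign and with negative sign.
W+ = 5 + 5 + 7 + 8 + 1.5 + 9 = 35.5
W- = 1.5 + 3 + 5 = 9.5
(Check: W+ + W- = 45 should equal n(n+1)/2 = 45.)
Step 4: Test statistic W = min(W+, W-) = 9.5.
Step 5: Ties in |d|, so use the tie-corrected normal approximation.
        E[W] = n(n+1)/4 = 9*10/4 = 22.5.
        Tie groups: |d|=1 (t=2), |d|=4 (t=3); sum(t^3 - t) = 30.
        Var[W] = n(n+1)(2n+1)/24 - sum(t^3-t)/48 = 1710/24 - 30/48 = 70.625.
        z = (W - E[W]) / sqrt(Var[W]) = (9.5 - 22.5) / 8.4039 = -1.5469.
        Two-sided p = 2*Phi(z) = 0.121886.
Step 6: alpha = 0.1. fail to reject H0.

W+ = 35.5, W- = 9.5, W = min = 9.5, p = 0.121886, fail to reject H0.


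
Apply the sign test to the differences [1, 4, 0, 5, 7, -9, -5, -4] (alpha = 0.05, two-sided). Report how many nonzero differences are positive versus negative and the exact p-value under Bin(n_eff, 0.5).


Step 1: Discard zero differences. Original n = 8; n_eff = number of nonzero differences = 7.
Nonzero differences (with sign): +1, +4, +5, +7, -9, -5, -4
Step 2: Count signs: positive = 4, negative = 3.
Step 3: Under H0: P(positive) = 0.5, so the number of positives S ~ Bin(7, 0.5).
Step 4: Two-sided exact p-value = sum of Bin(7,0.5) probabilities at or below the observed probability = 1.000000.
Step 5: alpha = 0.05. fail to reject H0.

n_eff = 7, pos = 4, neg = 3, p = 1.000000, fail to reject H0.


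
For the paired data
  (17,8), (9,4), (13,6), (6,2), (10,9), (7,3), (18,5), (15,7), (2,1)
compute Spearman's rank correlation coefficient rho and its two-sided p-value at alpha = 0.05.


Step 1: Rank x and y separately (midranks; no ties here).
rank(x): 17->8, 9->4, 13->6, 6->2, 10->5, 7->3, 18->9, 15->7, 2->1
rank(y): 8->8, 4->4, 6->6, 2->2, 9->9, 3->3, 5->5, 7->7, 1->1
Step 2: d_i = R_x(i) - R_y(i); compute d_i^2.
  (8-8)^2=0, (4-4)^2=0, (6-6)^2=0, (2-2)^2=0, (5-9)^2=16, (3-3)^2=0, (9-5)^2=16, (7-7)^2=0, (1-1)^2=0
sum(d^2) = 32.
Step 3: rho = 1 - 6*32 / (9*(9^2 - 1)) = 1 - 192/720 = 0.733333.
Step 4: Under H0, t = rho * sqrt((n-2)/(1-rho^2)) = 2.8538 ~ t(7).
Step 5: Two-sided p-value from the t-distribution with 7 df = 0.024554.
Step 6: alpha = 0.05. reject H0.

rho = 0.7333, p = 0.024554, reject H0 at alpha = 0.05.


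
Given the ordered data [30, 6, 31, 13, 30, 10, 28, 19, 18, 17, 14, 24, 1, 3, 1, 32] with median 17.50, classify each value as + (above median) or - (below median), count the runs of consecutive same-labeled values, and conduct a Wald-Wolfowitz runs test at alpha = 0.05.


Step 1: Compute median = 17.50; label A = above, B = below.
Labels in order: ABABABAAABBABBBA  (n_A = 8, n_B = 8)
Step 2: Count runs R = 11.
Step 3: Under H0 (random ordering), E[R] = 2*n_A*n_B/(n_A+n_B) + 1 = 2*8*8/16 + 1 = 9.0000.
        Var[R] = 2*n_A*n_B*(2*n_A*n_B - n_A - n_B) / ((n_A+n_B)^2 * (n_A+n_B-1)) = 14336/3840 = 3.7333.
        SD[R] = 1.9322.
Step 4: Continuity-corrected z = (R - 0.5 - E[R]) / SD[R] = (11 - 0.5 - 9.0000) / 1.9322 = 0.7763.
Step 5: Two-sided p-value via normal approximation = 2*(1 - Phi(|z|)) = 0.437558.
Step 6: alpha = 0.05. fail to reject H0.

R = 11, z = 0.7763, p = 0.437558, fail to reject H0.


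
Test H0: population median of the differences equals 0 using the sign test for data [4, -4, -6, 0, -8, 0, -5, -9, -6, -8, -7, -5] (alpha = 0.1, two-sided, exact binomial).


Step 1: Discard zero differences. Original n = 12; n_eff = number of nonzero differences = 10.
Nonzero differences (with sign): +4, -4, -6, -8, -5, -9, -6, -8, -7, -5
Step 2: Count signs: positive = 1, negative = 9.
Step 3: Under H0: P(positive) = 0.5, so the number of positives S ~ Bin(10, 0.5).
Step 4: Two-sided exact p-value = sum of Bin(10,0.5) probabilities at or below the observed probability = 0.021484.
Step 5: alpha = 0.1. reject H0.

n_eff = 10, pos = 1, neg = 9, p = 0.021484, reject H0.


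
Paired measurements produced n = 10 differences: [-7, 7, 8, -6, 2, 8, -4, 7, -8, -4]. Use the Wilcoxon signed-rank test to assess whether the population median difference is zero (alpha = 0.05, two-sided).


Step 1: Drop any zero differences (none here) and take |d_i|.
|d| = [7, 7, 8, 6, 2, 8, 4, 7, 8, 4]
Step 2: Midrank |d_i| (ties get averaged ranks).
ranks: |7|->6, |7|->6, |8|->9, |6|->4, |2|->1, |8|->9, |4|->2.5, |7|->6, |8|->9, |4|->2.5
Step 3: Attach original signs; sum ranks with positive sign and with negative sign.
W+ = 6 + 9 + 1 + 9 + 6 = 31
W- = 6 + 4 + 2.5 + 9 + 2.5 = 24
(Check: W+ + W- = 55 should equal n(n+1)/2 = 55.)
Step 4: Test statistic W = min(W+, W-) = 24.
Step 5: Ties in |d|, so use the tie-corrected normal approximation.
        E[W] = n(n+1)/4 = 10*11/4 = 27.5.
        Tie groups: |d|=4 (t=2), |d|=7 (t=3), |d|=8 (t=3); sum(t^3 - t) = 54.
        Var[W] = n(n+1)(2n+1)/24 - sum(t^3-t)/48 = 2310/24 - 54/48 = 95.125.
        z = (W - E[W]) / sqrt(Var[W]) = (24 - 27.5) / 9.7532 = -0.3589.
        Two-sided p = 2*Phi(z) = 0.719703.
Step 6: alpha = 0.05. fail to reject H0.

W+ = 31, W- = 24, W = min = 24, p = 0.719703, fail to reject H0.


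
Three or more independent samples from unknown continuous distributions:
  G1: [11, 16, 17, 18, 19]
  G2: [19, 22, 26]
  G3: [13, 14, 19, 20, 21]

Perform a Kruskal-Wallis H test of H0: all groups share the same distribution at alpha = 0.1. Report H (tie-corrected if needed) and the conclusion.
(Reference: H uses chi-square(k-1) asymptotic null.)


Step 1: Combine all N = 13 observations and assign midranks.
sorted (value, group, rank): (11,G1,1), (13,G3,2), (14,G3,3), (16,G1,4), (17,G1,5), (18,G1,6), (19,G1,8), (19,G2,8), (19,G3,8), (20,G3,10), (21,G3,11), (22,G2,12), (26,G2,13)
Step 2: Sum ranks within each group.
R_1 = 24 (n_1 = 5)
R_2 = 33 (n_2 = 3)
R_3 = 34 (n_3 = 5)
Step 3: H = 12/(N(N+1)) * sum(R_i^2/n_i) - 3(N+1)
     = 12/(13*14) * (24^2/5 + 33^2/3 + 34^2/5) - 3*14
     = 0.065934 * 709.4 - 42
     = 4.773626.
Step 4: Ties present; correction factor C = 1 - 24/(13^3 - 13) = 0.989011. Corrected H = 4.773626 / 0.989011 = 4.826667.
Step 5: Under H0, H ~ chi^2(2); p-value = 0.089516.
Step 6: alpha = 0.1. reject H0.

H = 4.8267, df = 2, p = 0.089516, reject H0.


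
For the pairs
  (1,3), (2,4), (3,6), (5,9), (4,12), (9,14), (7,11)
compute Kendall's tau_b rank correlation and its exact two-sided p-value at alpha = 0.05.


Step 1: Enumerate the 21 unordered pairs (i,j) with i<j and classify each by sign(x_j-x_i) * sign(y_j-y_i).
  (1,2):dx=+1,dy=+1->C; (1,3):dx=+2,dy=+3->C; (1,4):dx=+4,dy=+6->C; (1,5):dx=+3,dy=+9->C
  (1,6):dx=+8,dy=+11->C; (1,7):dx=+6,dy=+8->C; (2,3):dx=+1,dy=+2->C; (2,4):dx=+3,dy=+5->C
  (2,5):dx=+2,dy=+8->C; (2,6):dx=+7,dy=+10->C; (2,7):dx=+5,dy=+7->C; (3,4):dx=+2,dy=+3->C
  (3,5):dx=+1,dy=+6->C; (3,6):dx=+6,dy=+8->C; (3,7):dx=+4,dy=+5->C; (4,5):dx=-1,dy=+3->D
  (4,6):dx=+4,dy=+5->C; (4,7):dx=+2,dy=+2->C; (5,6):dx=+5,dy=+2->C; (5,7):dx=+3,dy=-1->D
  (6,7):dx=-2,dy=-3->C
Step 2: C = 19, D = 2, total pairs = 21.
Step 3: tau = (C - D)/(n(n-1)/2) = (19 - 2)/21 = 0.809524.
Step 4: Exact two-sided p-value (enumerate n! = 5040 permutations of y under H0): p = 0.010714.
Step 5: alpha = 0.05. reject H0.

tau_b = 0.8095 (C=19, D=2), p = 0.010714, reject H0.


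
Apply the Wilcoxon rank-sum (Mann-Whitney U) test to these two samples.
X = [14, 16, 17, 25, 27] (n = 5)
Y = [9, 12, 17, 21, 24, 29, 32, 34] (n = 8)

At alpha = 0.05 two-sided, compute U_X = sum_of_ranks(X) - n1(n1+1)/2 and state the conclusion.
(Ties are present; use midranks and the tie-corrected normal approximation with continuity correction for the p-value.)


Step 1: Combine and sort all 13 observations; assign midranks.
sorted (value, group): (9,Y), (12,Y), (14,X), (16,X), (17,X), (17,Y), (21,Y), (24,Y), (25,X), (27,X), (29,Y), (32,Y), (34,Y)
ranks: 9->1, 12->2, 14->3, 16->4, 17->5.5, 17->5.5, 21->7, 24->8, 25->9, 27->10, 29->11, 32->12, 34->13
Step 2: Rank sum for X: R1 = 3 + 4 + 5.5 + 9 + 10 = 31.5.
Step 3: U_X = R1 - n1(n1+1)/2 = 31.5 - 5*6/2 = 31.5 - 15 = 16.5.
       U_Y = n1*n2 - U_X = 40 - 16.5 = 23.5.
Step 4: Ties are present, so use the tie-corrected normal approximation (with continuity correction) for the p-value.
Step 5: p-value = 0.660111; compare to alpha = 0.05. fail to reject H0.

U_X = 16.5, p = 0.660111, fail to reject H0 at alpha = 0.05.


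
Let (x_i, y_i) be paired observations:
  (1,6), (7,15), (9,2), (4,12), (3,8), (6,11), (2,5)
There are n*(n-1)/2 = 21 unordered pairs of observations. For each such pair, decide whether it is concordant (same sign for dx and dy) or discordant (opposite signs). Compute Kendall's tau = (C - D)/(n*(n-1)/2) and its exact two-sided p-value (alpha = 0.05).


Step 1: Enumerate the 21 unordered pairs (i,j) with i<j and classify each by sign(x_j-x_i) * sign(y_j-y_i).
  (1,2):dx=+6,dy=+9->C; (1,3):dx=+8,dy=-4->D; (1,4):dx=+3,dy=+6->C; (1,5):dx=+2,dy=+2->C
  (1,6):dx=+5,dy=+5->C; (1,7):dx=+1,dy=-1->D; (2,3):dx=+2,dy=-13->D; (2,4):dx=-3,dy=-3->C
  (2,5):dx=-4,dy=-7->C; (2,6):dx=-1,dy=-4->C; (2,7):dx=-5,dy=-10->C; (3,4):dx=-5,dy=+10->D
  (3,5):dx=-6,dy=+6->D; (3,6):dx=-3,dy=+9->D; (3,7):dx=-7,dy=+3->D; (4,5):dx=-1,dy=-4->C
  (4,6):dx=+2,dy=-1->D; (4,7):dx=-2,dy=-7->C; (5,6):dx=+3,dy=+3->C; (5,7):dx=-1,dy=-3->C
  (6,7):dx=-4,dy=-6->C
Step 2: C = 13, D = 8, total pairs = 21.
Step 3: tau = (C - D)/(n(n-1)/2) = (13 - 8)/21 = 0.238095.
Step 4: Exact two-sided p-value (enumerate n! = 5040 permutations of y under H0): p = 0.561905.
Step 5: alpha = 0.05. fail to reject H0.

tau_b = 0.2381 (C=13, D=8), p = 0.561905, fail to reject H0.


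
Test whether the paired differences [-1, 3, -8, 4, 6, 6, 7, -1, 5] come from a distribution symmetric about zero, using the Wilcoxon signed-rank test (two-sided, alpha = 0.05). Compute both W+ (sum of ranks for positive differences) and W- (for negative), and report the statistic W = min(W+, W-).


Step 1: Drop any zero differences (none here) and take |d_i|.
|d| = [1, 3, 8, 4, 6, 6, 7, 1, 5]
Step 2: Midrank |d_i| (ties get averaged ranks).
ranks: |1|->1.5, |3|->3, |8|->9, |4|->4, |6|->6.5, |6|->6.5, |7|->8, |1|->1.5, |5|->5
Step 3: Attach original signs; sum ranks with positive sign and with negative sign.
W+ = 3 + 4 + 6.5 + 6.5 + 8 + 5 = 33
W- = 1.5 + 9 + 1.5 = 12
(Check: W+ + W- = 45 should equal n(n+1)/2 = 45.)
Step 4: Test statistic W = min(W+, W-) = 12.
Step 5: Ties in |d|, so use the tie-corrected normal approximation.
        E[W] = n(n+1)/4 = 9*10/4 = 22.5.
        Tie groups: |d|=1 (t=2), |d|=6 (t=2); sum(t^3 - t) = 12.
        Var[W] = n(n+1)(2n+1)/24 - sum(t^3-t)/48 = 1710/24 - 12/48 = 71.
        z = (W - E[W]) / sqrt(Var[W]) = (12 - 22.5) / 8.4261 = -1.2461.
        Two-sided p = 2*Phi(z) = 0.212720.
Step 6: alpha = 0.05. fail to reject H0.

W+ = 33, W- = 12, W = min = 12, p = 0.212720, fail to reject H0.


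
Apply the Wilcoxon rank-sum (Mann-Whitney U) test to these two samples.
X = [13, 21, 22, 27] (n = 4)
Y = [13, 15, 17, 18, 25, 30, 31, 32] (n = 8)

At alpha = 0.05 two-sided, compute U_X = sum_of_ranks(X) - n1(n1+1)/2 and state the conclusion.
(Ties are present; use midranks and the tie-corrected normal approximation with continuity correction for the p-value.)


Step 1: Combine and sort all 12 observations; assign midranks.
sorted (value, group): (13,X), (13,Y), (15,Y), (17,Y), (18,Y), (21,X), (22,X), (25,Y), (27,X), (30,Y), (31,Y), (32,Y)
ranks: 13->1.5, 13->1.5, 15->3, 17->4, 18->5, 21->6, 22->7, 25->8, 27->9, 30->10, 31->11, 32->12
Step 2: Rank sum for X: R1 = 1.5 + 6 + 7 + 9 = 23.5.
Step 3: U_X = R1 - n1(n1+1)/2 = 23.5 - 4*5/2 = 23.5 - 10 = 13.5.
       U_Y = n1*n2 - U_X = 32 - 13.5 = 18.5.
Step 4: Ties are present, so use the tie-corrected normal approximation (with continuity correction) for the p-value.
Step 5: p-value = 0.733647; compare to alpha = 0.05. fail to reject H0.

U_X = 13.5, p = 0.733647, fail to reject H0 at alpha = 0.05.


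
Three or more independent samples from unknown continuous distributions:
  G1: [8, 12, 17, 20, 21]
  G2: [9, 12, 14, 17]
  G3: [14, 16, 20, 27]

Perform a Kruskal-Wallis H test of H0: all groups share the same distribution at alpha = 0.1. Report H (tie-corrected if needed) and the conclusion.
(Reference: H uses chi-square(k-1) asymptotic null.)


Step 1: Combine all N = 13 observations and assign midranks.
sorted (value, group, rank): (8,G1,1), (9,G2,2), (12,G1,3.5), (12,G2,3.5), (14,G2,5.5), (14,G3,5.5), (16,G3,7), (17,G1,8.5), (17,G2,8.5), (20,G1,10.5), (20,G3,10.5), (21,G1,12), (27,G3,13)
Step 2: Sum ranks within each group.
R_1 = 35.5 (n_1 = 5)
R_2 = 19.5 (n_2 = 4)
R_3 = 36 (n_3 = 4)
Step 3: H = 12/(N(N+1)) * sum(R_i^2/n_i) - 3(N+1)
     = 12/(13*14) * (35.5^2/5 + 19.5^2/4 + 36^2/4) - 3*14
     = 0.065934 * 671.112 - 42
     = 2.249176.
Step 4: Ties present; correction factor C = 1 - 24/(13^3 - 13) = 0.989011. Corrected H = 2.249176 / 0.989011 = 2.274167.
Step 5: Under H0, H ~ chi^2(2); p-value = 0.320753.
Step 6: alpha = 0.1. fail to reject H0.

H = 2.2742, df = 2, p = 0.320753, fail to reject H0.


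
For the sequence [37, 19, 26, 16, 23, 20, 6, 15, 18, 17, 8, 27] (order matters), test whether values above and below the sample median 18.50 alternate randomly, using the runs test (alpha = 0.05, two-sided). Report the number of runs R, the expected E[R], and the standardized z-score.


Step 1: Compute median = 18.50; label A = above, B = below.
Labels in order: AAABAABBBBBA  (n_A = 6, n_B = 6)
Step 2: Count runs R = 5.
Step 3: Under H0 (random ordering), E[R] = 2*n_A*n_B/(n_A+n_B) + 1 = 2*6*6/12 + 1 = 7.0000.
        Var[R] = 2*n_A*n_B*(2*n_A*n_B - n_A - n_B) / ((n_A+n_B)^2 * (n_A+n_B-1)) = 4320/1584 = 2.7273.
        SD[R] = 1.6514.
Step 4: Continuity-corrected z = (R + 0.5 - E[R]) / SD[R] = (5 + 0.5 - 7.0000) / 1.6514 = -0.9083.
Step 5: Two-sided p-value via normal approximation = 2*(1 - Phi(|z|)) = 0.363722.
Step 6: alpha = 0.05. fail to reject H0.

R = 5, z = -0.9083, p = 0.363722, fail to reject H0.


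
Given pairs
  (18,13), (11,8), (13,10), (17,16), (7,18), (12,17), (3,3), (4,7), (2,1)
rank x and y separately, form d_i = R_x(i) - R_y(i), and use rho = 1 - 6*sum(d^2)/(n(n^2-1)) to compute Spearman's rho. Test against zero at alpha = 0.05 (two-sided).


Step 1: Rank x and y separately (midranks; no ties here).
rank(x): 18->9, 11->5, 13->7, 17->8, 7->4, 12->6, 3->2, 4->3, 2->1
rank(y): 13->6, 8->4, 10->5, 16->7, 18->9, 17->8, 3->2, 7->3, 1->1
Step 2: d_i = R_x(i) - R_y(i); compute d_i^2.
  (9-6)^2=9, (5-4)^2=1, (7-5)^2=4, (8-7)^2=1, (4-9)^2=25, (6-8)^2=4, (2-2)^2=0, (3-3)^2=0, (1-1)^2=0
sum(d^2) = 44.
Step 3: rho = 1 - 6*44 / (9*(9^2 - 1)) = 1 - 264/720 = 0.633333.
Step 4: Under H0, t = rho * sqrt((n-2)/(1-rho^2)) = 2.1653 ~ t(7).
Step 5: Two-sided p-value from the t-distribution with 7 df = 0.067086.
Step 6: alpha = 0.05. fail to reject H0.

rho = 0.6333, p = 0.067086, fail to reject H0 at alpha = 0.05.


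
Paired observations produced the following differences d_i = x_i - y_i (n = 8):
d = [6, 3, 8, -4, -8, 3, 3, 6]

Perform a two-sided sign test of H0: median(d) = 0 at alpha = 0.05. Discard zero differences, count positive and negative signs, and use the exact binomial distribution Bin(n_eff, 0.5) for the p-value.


Step 1: Discard zero differences. Original n = 8; n_eff = number of nonzero differences = 8.
Nonzero differences (with sign): +6, +3, +8, -4, -8, +3, +3, +6
Step 2: Count signs: positive = 6, negative = 2.
Step 3: Under H0: P(positive) = 0.5, so the number of positives S ~ Bin(8, 0.5).
Step 4: Two-sided exact p-value = sum of Bin(8,0.5) probabilities at or below the observed probability = 0.289062.
Step 5: alpha = 0.05. fail to reject H0.

n_eff = 8, pos = 6, neg = 2, p = 0.289062, fail to reject H0.


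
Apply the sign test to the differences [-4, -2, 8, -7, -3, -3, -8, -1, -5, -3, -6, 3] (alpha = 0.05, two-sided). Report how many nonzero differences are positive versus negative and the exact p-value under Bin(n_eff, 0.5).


Step 1: Discard zero differences. Original n = 12; n_eff = number of nonzero differences = 12.
Nonzero differences (with sign): -4, -2, +8, -7, -3, -3, -8, -1, -5, -3, -6, +3
Step 2: Count signs: positive = 2, negative = 10.
Step 3: Under H0: P(positive) = 0.5, so the number of positives S ~ Bin(12, 0.5).
Step 4: Two-sided exact p-value = sum of Bin(12,0.5) probabilities at or below the observed probability = 0.038574.
Step 5: alpha = 0.05. reject H0.

n_eff = 12, pos = 2, neg = 10, p = 0.038574, reject H0.


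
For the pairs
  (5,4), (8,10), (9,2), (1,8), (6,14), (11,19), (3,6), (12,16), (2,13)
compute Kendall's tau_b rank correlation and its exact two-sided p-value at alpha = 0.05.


Step 1: Enumerate the 36 unordered pairs (i,j) with i<j and classify each by sign(x_j-x_i) * sign(y_j-y_i).
  (1,2):dx=+3,dy=+6->C; (1,3):dx=+4,dy=-2->D; (1,4):dx=-4,dy=+4->D; (1,5):dx=+1,dy=+10->C
  (1,6):dx=+6,dy=+15->C; (1,7):dx=-2,dy=+2->D; (1,8):dx=+7,dy=+12->C; (1,9):dx=-3,dy=+9->D
  (2,3):dx=+1,dy=-8->D; (2,4):dx=-7,dy=-2->C; (2,5):dx=-2,dy=+4->D; (2,6):dx=+3,dy=+9->C
  (2,7):dx=-5,dy=-4->C; (2,8):dx=+4,dy=+6->C; (2,9):dx=-6,dy=+3->D; (3,4):dx=-8,dy=+6->D
  (3,5):dx=-3,dy=+12->D; (3,6):dx=+2,dy=+17->C; (3,7):dx=-6,dy=+4->D; (3,8):dx=+3,dy=+14->C
  (3,9):dx=-7,dy=+11->D; (4,5):dx=+5,dy=+6->C; (4,6):dx=+10,dy=+11->C; (4,7):dx=+2,dy=-2->D
  (4,8):dx=+11,dy=+8->C; (4,9):dx=+1,dy=+5->C; (5,6):dx=+5,dy=+5->C; (5,7):dx=-3,dy=-8->C
  (5,8):dx=+6,dy=+2->C; (5,9):dx=-4,dy=-1->C; (6,7):dx=-8,dy=-13->C; (6,8):dx=+1,dy=-3->D
  (6,9):dx=-9,dy=-6->C; (7,8):dx=+9,dy=+10->C; (7,9):dx=-1,dy=+7->D; (8,9):dx=-10,dy=-3->C
Step 2: C = 22, D = 14, total pairs = 36.
Step 3: tau = (C - D)/(n(n-1)/2) = (22 - 14)/36 = 0.222222.
Step 4: Exact two-sided p-value (enumerate n! = 362880 permutations of y under H0): p = 0.476709.
Step 5: alpha = 0.05. fail to reject H0.

tau_b = 0.2222 (C=22, D=14), p = 0.476709, fail to reject H0.


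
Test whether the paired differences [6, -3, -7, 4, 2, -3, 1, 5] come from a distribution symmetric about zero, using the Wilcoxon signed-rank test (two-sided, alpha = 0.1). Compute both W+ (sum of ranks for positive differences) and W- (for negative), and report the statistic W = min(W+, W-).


Step 1: Drop any zero differences (none here) and take |d_i|.
|d| = [6, 3, 7, 4, 2, 3, 1, 5]
Step 2: Midrank |d_i| (ties get averaged ranks).
ranks: |6|->7, |3|->3.5, |7|->8, |4|->5, |2|->2, |3|->3.5, |1|->1, |5|->6
Step 3: Attach original signs; sum ranks with positive sign and with negative sign.
W+ = 7 + 5 + 2 + 1 + 6 = 21
W- = 3.5 + 8 + 3.5 = 15
(Check: W+ + W- = 36 should equal n(n+1)/2 = 36.)
Step 4: Test statistic W = min(W+, W-) = 15.
Step 5: Ties in |d|, so use the tie-corrected normal approximation.
        E[W] = n(n+1)/4 = 8*9/4 = 18.
        Tie groups: |d|=3 (t=2); sum(t^3 - t) = 6.
        Var[W] = n(n+1)(2n+1)/24 - sum(t^3-t)/48 = 1224/24 - 6/48 = 50.875.
        z = (W - E[W]) / sqrt(Var[W]) = (15 - 18) / 7.1327 = -0.4206.
        Two-sided p = 2*Phi(z) = 0.674047.
Step 6: alpha = 0.1. fail to reject H0.

W+ = 21, W- = 15, W = min = 15, p = 0.674047, fail to reject H0.


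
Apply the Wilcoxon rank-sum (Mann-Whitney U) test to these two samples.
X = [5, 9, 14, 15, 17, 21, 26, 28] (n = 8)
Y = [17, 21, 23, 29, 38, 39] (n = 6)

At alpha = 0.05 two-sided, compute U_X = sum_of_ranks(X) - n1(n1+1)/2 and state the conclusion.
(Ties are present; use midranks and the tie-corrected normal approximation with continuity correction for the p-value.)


Step 1: Combine and sort all 14 observations; assign midranks.
sorted (value, group): (5,X), (9,X), (14,X), (15,X), (17,X), (17,Y), (21,X), (21,Y), (23,Y), (26,X), (28,X), (29,Y), (38,Y), (39,Y)
ranks: 5->1, 9->2, 14->3, 15->4, 17->5.5, 17->5.5, 21->7.5, 21->7.5, 23->9, 26->10, 28->11, 29->12, 38->13, 39->14
Step 2: Rank sum for X: R1 = 1 + 2 + 3 + 4 + 5.5 + 7.5 + 10 + 11 = 44.
Step 3: U_X = R1 - n1(n1+1)/2 = 44 - 8*9/2 = 44 - 36 = 8.
       U_Y = n1*n2 - U_X = 48 - 8 = 40.
Step 4: Ties are present, so use the tie-corrected normal approximation (with continuity correction) for the p-value.
Step 5: p-value = 0.044915; compare to alpha = 0.05. reject H0.

U_X = 8, p = 0.044915, reject H0 at alpha = 0.05.


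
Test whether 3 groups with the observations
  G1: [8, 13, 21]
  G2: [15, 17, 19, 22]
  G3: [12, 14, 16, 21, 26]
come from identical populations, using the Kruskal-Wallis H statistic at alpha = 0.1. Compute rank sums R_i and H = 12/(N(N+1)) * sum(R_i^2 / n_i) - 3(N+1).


Step 1: Combine all N = 12 observations and assign midranks.
sorted (value, group, rank): (8,G1,1), (12,G3,2), (13,G1,3), (14,G3,4), (15,G2,5), (16,G3,6), (17,G2,7), (19,G2,8), (21,G1,9.5), (21,G3,9.5), (22,G2,11), (26,G3,12)
Step 2: Sum ranks within each group.
R_1 = 13.5 (n_1 = 3)
R_2 = 31 (n_2 = 4)
R_3 = 33.5 (n_3 = 5)
Step 3: H = 12/(N(N+1)) * sum(R_i^2/n_i) - 3(N+1)
     = 12/(12*13) * (13.5^2/3 + 31^2/4 + 33.5^2/5) - 3*13
     = 0.076923 * 525.45 - 39
     = 1.419231.
Step 4: Ties present; correction factor C = 1 - 6/(12^3 - 12) = 0.996503. Corrected H = 1.419231 / 0.996503 = 1.424211.
Step 5: Under H0, H ~ chi^2(2); p-value = 0.490610.
Step 6: alpha = 0.1. fail to reject H0.

H = 1.4242, df = 2, p = 0.490610, fail to reject H0.


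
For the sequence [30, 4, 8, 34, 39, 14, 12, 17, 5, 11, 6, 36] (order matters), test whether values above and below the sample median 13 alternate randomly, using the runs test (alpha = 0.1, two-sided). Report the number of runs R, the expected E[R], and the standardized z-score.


Step 1: Compute median = 13; label A = above, B = below.
Labels in order: ABBAAABABBBA  (n_A = 6, n_B = 6)
Step 2: Count runs R = 7.
Step 3: Under H0 (random ordering), E[R] = 2*n_A*n_B/(n_A+n_B) + 1 = 2*6*6/12 + 1 = 7.0000.
        Var[R] = 2*n_A*n_B*(2*n_A*n_B - n_A - n_B) / ((n_A+n_B)^2 * (n_A+n_B-1)) = 4320/1584 = 2.7273.
        SD[R] = 1.6514.
Step 4: R = E[R], so z = 0 with no continuity correction.
Step 5: Two-sided p-value via normal approximation = 2*(1 - Phi(|z|)) = 1.000000.
Step 6: alpha = 0.1. fail to reject H0.

R = 7, z = 0.0000, p = 1.000000, fail to reject H0.


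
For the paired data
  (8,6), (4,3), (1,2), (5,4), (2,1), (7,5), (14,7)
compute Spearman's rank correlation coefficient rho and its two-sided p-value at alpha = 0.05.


Step 1: Rank x and y separately (midranks; no ties here).
rank(x): 8->6, 4->3, 1->1, 5->4, 2->2, 7->5, 14->7
rank(y): 6->6, 3->3, 2->2, 4->4, 1->1, 5->5, 7->7
Step 2: d_i = R_x(i) - R_y(i); compute d_i^2.
  (6-6)^2=0, (3-3)^2=0, (1-2)^2=1, (4-4)^2=0, (2-1)^2=1, (5-5)^2=0, (7-7)^2=0
sum(d^2) = 2.
Step 3: rho = 1 - 6*2 / (7*(7^2 - 1)) = 1 - 12/336 = 0.964286.
Step 4: Under H0, t = rho * sqrt((n-2)/(1-rho^2)) = 8.1408 ~ t(5).
Step 5: Two-sided p-value from the t-distribution with 5 df = 0.000454.
Step 6: alpha = 0.05. reject H0.

rho = 0.9643, p = 0.000454, reject H0 at alpha = 0.05.


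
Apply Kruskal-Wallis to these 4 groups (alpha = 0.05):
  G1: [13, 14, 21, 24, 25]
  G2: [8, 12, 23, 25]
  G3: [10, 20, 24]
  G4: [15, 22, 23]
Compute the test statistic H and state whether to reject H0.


Step 1: Combine all N = 15 observations and assign midranks.
sorted (value, group, rank): (8,G2,1), (10,G3,2), (12,G2,3), (13,G1,4), (14,G1,5), (15,G4,6), (20,G3,7), (21,G1,8), (22,G4,9), (23,G2,10.5), (23,G4,10.5), (24,G1,12.5), (24,G3,12.5), (25,G1,14.5), (25,G2,14.5)
Step 2: Sum ranks within each group.
R_1 = 44 (n_1 = 5)
R_2 = 29 (n_2 = 4)
R_3 = 21.5 (n_3 = 3)
R_4 = 25.5 (n_4 = 3)
Step 3: H = 12/(N(N+1)) * sum(R_i^2/n_i) - 3(N+1)
     = 12/(15*16) * (44^2/5 + 29^2/4 + 21.5^2/3 + 25.5^2/3) - 3*16
     = 0.050000 * 968.283 - 48
     = 0.414167.
Step 4: Ties present; correction factor C = 1 - 18/(15^3 - 15) = 0.994643. Corrected H = 0.414167 / 0.994643 = 0.416397.
Step 5: Under H0, H ~ chi^2(3); p-value = 0.936835.
Step 6: alpha = 0.05. fail to reject H0.

H = 0.4164, df = 3, p = 0.936835, fail to reject H0.


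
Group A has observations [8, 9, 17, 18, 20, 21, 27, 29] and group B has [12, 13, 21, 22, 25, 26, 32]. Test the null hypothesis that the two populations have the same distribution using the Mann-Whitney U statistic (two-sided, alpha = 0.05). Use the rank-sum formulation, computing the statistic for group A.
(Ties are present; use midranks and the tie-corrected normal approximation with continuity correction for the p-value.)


Step 1: Combine and sort all 15 observations; assign midranks.
sorted (value, group): (8,X), (9,X), (12,Y), (13,Y), (17,X), (18,X), (20,X), (21,X), (21,Y), (22,Y), (25,Y), (26,Y), (27,X), (29,X), (32,Y)
ranks: 8->1, 9->2, 12->3, 13->4, 17->5, 18->6, 20->7, 21->8.5, 21->8.5, 22->10, 25->11, 26->12, 27->13, 29->14, 32->15
Step 2: Rank sum for X: R1 = 1 + 2 + 5 + 6 + 7 + 8.5 + 13 + 14 = 56.5.
Step 3: U_X = R1 - n1(n1+1)/2 = 56.5 - 8*9/2 = 56.5 - 36 = 20.5.
       U_Y = n1*n2 - U_X = 56 - 20.5 = 35.5.
Step 4: Ties are present, so use the tie-corrected normal approximation (with continuity correction) for the p-value.
Step 5: p-value = 0.417471; compare to alpha = 0.05. fail to reject H0.

U_X = 20.5, p = 0.417471, fail to reject H0 at alpha = 0.05.
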